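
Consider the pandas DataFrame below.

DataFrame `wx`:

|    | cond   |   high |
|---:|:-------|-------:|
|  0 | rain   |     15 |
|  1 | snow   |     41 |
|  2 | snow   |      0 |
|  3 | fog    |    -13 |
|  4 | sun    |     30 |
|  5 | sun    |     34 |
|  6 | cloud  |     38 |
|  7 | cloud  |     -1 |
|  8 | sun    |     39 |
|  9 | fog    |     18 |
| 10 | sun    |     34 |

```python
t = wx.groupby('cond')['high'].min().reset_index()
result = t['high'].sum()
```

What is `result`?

31

group by cond, min of high:
cond
cloud    -1
fog     -13
rain     15
snow      0
sun      30
Name: high, dtype: int64
reset_index():
    cond  high
0  cloud    -1
1    fog   -13
2   rain    15
3   snow     0
4    sun    30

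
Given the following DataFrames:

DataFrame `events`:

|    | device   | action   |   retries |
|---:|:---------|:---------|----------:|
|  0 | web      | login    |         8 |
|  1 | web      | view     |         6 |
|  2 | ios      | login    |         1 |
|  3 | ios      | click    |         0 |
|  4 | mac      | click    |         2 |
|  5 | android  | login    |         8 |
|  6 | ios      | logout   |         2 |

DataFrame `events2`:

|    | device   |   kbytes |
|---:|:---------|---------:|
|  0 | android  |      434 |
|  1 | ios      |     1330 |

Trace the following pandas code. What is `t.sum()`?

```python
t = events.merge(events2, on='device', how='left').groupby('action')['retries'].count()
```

7

merge on 'device' (how='left') → 7 rows:
    device  action  retries  kbytes
0      web   login        8     NaN
1      web    view        6     NaN
2      ios   login        1  1330.0
3      ios   click        0  1330.0
4      mac   click        2     NaN
5  android   login        8   434.0
6      ios  logout        2  1330.0
group by action, count of retries:
action
click     2
login     3
logout    1
view      1
Name: retries, dtype: int64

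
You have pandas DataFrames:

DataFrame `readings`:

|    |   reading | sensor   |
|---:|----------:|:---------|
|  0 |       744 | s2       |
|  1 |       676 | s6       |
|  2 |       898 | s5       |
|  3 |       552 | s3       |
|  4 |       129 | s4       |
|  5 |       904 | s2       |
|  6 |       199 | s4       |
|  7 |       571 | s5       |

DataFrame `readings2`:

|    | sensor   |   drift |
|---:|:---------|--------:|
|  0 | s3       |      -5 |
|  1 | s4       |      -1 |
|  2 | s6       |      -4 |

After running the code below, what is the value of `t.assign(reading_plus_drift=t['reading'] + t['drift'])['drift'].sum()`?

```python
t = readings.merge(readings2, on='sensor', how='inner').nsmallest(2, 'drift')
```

merge on 'sensor' (how='inner') → 4 rows:
   reading sensor  drift
0      676     s6     -4
1      552     s3     -5
2      129     s4     -1
3      199     s4     -1
take 2 rows with smallest drift:
   reading sensor  drift
1      552     s3     -5
0      676     s6     -4
add column reading_plus_drift = t['reading'] + t['drift']:
   reading sensor  drift  reading_plus_drift
1      552     s3     -5                 547
0      676     s6     -4                 672

-9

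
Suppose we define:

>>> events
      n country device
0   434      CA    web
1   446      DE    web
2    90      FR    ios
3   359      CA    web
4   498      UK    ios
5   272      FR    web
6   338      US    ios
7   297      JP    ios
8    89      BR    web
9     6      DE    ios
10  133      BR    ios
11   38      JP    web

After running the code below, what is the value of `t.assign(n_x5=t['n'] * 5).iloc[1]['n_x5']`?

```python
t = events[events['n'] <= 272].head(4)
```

filter rows where n <= 272:
      n country device
2    90      FR    ios
5   272      FR    web
8    89      BR    web
9     6      DE    ios
10  133      BR    ios
11   38      JP    web
take first 4 rows:
     n country device
2   90      FR    ios
5  272      FR    web
8   89      BR    web
9    6      DE    ios
add column n_x5 = t['n'] * 5:
     n country device  n_x5
2   90      FR    ios   450
5  272      FR    web  1360
8   89      BR    web   445
9    6      DE    ios    30

1360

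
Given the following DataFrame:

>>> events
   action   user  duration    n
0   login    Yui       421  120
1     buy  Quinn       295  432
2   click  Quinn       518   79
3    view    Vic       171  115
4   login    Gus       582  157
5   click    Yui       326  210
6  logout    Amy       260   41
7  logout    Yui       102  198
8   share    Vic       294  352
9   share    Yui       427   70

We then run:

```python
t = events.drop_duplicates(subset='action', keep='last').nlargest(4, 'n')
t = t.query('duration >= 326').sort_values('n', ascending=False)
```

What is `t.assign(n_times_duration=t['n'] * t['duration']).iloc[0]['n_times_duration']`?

68460

drop duplicate action (keep=last):
   action   user  duration    n
1     buy  Quinn       295  432
3    view    Vic       171  115
4   login    Gus       582  157
5   click    Yui       326  210
7  logout    Yui       102  198
9   share    Yui       427   70
take 4 rows with largest n:
   action   user  duration    n
1     buy  Quinn       295  432
5   click    Yui       326  210
7  logout    Yui       102  198
4   login    Gus       582  157
filter rows where duration >= 326:
  action user  duration    n
5  click  Yui       326  210
4  login  Gus       582  157
sort by n descending:
  action user  duration    n
5  click  Yui       326  210
4  login  Gus       582  157
add column n_times_duration = t['n'] * t['duration']:
  action user  duration    n  n_times_duration
5  click  Yui       326  210             68460
4  login  Gus       582  157             91374
Taking the value at position 0, column 'n_times_duration' gives 68460.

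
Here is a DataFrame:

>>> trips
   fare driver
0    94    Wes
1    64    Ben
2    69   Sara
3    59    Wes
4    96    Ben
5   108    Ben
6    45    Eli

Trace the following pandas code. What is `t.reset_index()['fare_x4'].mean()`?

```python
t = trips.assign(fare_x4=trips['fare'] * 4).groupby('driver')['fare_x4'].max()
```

add column fare_x4 = trips['fare'] * 4:
   fare driver  fare_x4
0    94    Wes      376
1    64    Ben      256
2    69   Sara      276
3    59    Wes      236
4    96    Ben      384
5   108    Ben      432
6    45    Eli      180
group by driver, max of fare_x4:
driver
Ben     432
Eli     180
Sara    276
Wes     376
Name: fare_x4, dtype: int64
reset_index():
  driver  fare_x4
0    Ben      432
1    Eli      180
2   Sara      276
3    Wes      376
mean of column 'fare_x4' → 316.0

316.0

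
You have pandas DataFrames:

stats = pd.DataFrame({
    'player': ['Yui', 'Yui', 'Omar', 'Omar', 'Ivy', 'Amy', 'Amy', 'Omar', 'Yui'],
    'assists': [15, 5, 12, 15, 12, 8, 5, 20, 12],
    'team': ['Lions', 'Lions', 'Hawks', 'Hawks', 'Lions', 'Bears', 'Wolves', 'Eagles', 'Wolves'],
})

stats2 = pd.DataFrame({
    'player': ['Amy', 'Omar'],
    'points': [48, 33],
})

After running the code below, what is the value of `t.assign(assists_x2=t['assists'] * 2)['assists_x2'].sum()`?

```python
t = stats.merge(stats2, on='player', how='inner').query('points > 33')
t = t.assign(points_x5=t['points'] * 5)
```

merge on 'player' (how='inner') → 5 rows:
  player  assists    team  points
0   Omar       12   Hawks      33
1   Omar       15   Hawks      33
2    Amy        8   Bears      48
3    Amy        5  Wolves      48
4   Omar       20  Eagles      33
filter rows where points > 33:
  player  assists    team  points
2    Amy        8   Bears      48
3    Amy        5  Wolves      48
add column points_x5 = t['points'] * 5:
  player  assists    team  points  points_x5
2    Amy        8   Bears      48        240
3    Amy        5  Wolves      48        240
add column assists_x2 = t['assists'] * 2:
  player  assists    team  points  points_x5  assists_x2
2    Amy        8   Bears      48        240          16
3    Amy        5  Wolves      48        240          10
Then the sum of column 'assists_x2': 26

26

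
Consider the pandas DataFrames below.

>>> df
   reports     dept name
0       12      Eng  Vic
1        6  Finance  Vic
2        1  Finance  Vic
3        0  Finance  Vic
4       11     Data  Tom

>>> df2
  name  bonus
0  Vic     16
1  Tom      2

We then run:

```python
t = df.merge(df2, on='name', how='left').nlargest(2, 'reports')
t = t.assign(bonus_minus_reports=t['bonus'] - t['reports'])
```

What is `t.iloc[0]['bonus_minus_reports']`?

merge on 'name' (how='left') → 5 rows:
   reports     dept name  bonus
0       12      Eng  Vic     16
1        6  Finance  Vic     16
2        1  Finance  Vic     16
3        0  Finance  Vic     16
4       11     Data  Tom      2
take 2 rows with largest reports:
   reports  dept name  bonus
0       12   Eng  Vic     16
4       11  Data  Tom      2
add column bonus_minus_reports = t['bonus'] - t['reports']:
   reports  dept name  bonus  bonus_minus_reports
0       12   Eng  Vic     16                    4
4       11  Data  Tom      2                   -9
Finally, value at position 0, column 'bonus_minus_reports' = 4.

4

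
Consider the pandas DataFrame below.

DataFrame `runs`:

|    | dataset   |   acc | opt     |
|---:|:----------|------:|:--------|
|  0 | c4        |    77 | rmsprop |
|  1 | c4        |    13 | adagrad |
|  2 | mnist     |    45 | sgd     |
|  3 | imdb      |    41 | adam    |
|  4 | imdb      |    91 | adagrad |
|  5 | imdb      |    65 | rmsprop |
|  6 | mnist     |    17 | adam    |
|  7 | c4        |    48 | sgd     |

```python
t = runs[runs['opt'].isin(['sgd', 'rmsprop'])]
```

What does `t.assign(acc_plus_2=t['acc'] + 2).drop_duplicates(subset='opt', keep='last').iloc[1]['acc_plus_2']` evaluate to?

filter rows where opt in ['sgd', 'rmsprop']:
  dataset  acc      opt
0      c4   77  rmsprop
2   mnist   45      sgd
5    imdb   65  rmsprop
7      c4   48      sgd
add column acc_plus_2 = t['acc'] + 2:
  dataset  acc      opt  acc_plus_2
0      c4   77  rmsprop          79
2   mnist   45      sgd          47
5    imdb   65  rmsprop          67
7      c4   48      sgd          50
drop duplicate opt (keep=last):
  dataset  acc      opt  acc_plus_2
5    imdb   65  rmsprop          67
7      c4   48      sgd          50
Finally, value at position 1, column 'acc_plus_2' = 50.

50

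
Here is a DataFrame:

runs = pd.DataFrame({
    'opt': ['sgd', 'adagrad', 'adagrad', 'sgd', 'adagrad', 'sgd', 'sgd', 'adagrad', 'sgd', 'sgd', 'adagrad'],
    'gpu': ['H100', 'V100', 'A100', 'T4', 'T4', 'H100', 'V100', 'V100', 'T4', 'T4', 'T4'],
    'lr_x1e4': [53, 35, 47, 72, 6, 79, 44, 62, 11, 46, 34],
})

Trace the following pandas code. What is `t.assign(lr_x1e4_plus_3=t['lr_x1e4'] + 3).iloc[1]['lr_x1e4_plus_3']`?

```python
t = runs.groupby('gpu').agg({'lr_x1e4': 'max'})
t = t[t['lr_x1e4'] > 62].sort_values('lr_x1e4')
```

82

group by gpu, max of lr_x1e4:
      lr_x1e4
gpu          
A100       47
H100       79
T4         72
V100       62
filter rows where lr_x1e4 > 62:
      lr_x1e4
gpu          
H100       79
T4         72
sort by lr_x1e4:
      lr_x1e4
gpu          
T4         72
H100       79
add column lr_x1e4_plus_3 = t['lr_x1e4'] + 3:
      lr_x1e4  lr_x1e4_plus_3
gpu                          
T4         72              75
H100       79              82
So iloc[1]['lr_x1e4_plus_3'] = 82.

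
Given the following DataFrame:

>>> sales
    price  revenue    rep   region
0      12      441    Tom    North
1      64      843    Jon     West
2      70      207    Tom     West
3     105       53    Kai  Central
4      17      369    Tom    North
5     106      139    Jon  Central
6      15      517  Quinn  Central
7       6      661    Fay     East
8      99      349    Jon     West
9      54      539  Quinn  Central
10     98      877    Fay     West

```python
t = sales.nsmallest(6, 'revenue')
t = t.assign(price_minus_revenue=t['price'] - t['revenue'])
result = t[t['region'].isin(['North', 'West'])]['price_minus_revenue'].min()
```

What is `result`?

take 6 rows with smallest revenue:
   price  revenue  rep   region
3    105       53  Kai  Central
5    106      139  Jon  Central
2     70      207  Tom     West
8     99      349  Jon     West
4     17      369  Tom    North
0     12      441  Tom    North
add column price_minus_revenue = t['price'] - t['revenue']:
   price  revenue  rep   region  price_minus_revenue
3    105       53  Kai  Central                   52
5    106      139  Jon  Central                  -33
2     70      207  Tom     West                 -137
8     99      349  Jon     West                 -250
4     17      369  Tom    North                 -352
0     12      441  Tom    North                 -429
filter rows where region in ['North', 'West']:
   price  revenue  rep region  price_minus_revenue
2     70      207  Tom   West                 -137
8     99      349  Jon   West                 -250
4     17      369  Tom  North                 -352
0     12      441  Tom  North                 -429
Then the min of column 'price_minus_revenue': -429

-429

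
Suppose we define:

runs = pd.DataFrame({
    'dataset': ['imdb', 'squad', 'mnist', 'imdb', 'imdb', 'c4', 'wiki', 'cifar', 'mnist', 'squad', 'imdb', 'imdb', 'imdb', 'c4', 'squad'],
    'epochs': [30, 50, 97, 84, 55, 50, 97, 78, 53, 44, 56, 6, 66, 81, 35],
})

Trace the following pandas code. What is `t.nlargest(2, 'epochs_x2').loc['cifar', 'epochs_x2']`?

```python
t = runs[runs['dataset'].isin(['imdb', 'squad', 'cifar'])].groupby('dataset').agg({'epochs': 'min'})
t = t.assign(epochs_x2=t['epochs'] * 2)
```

156

filter rows where dataset in ['imdb', 'squad', 'cifar']:
   dataset  epochs
0     imdb      30
1    squad      50
3     imdb      84
4     imdb      55
7    cifar      78
9    squad      44
10    imdb      56
11    imdb       6
12    imdb      66
14   squad      35
group by dataset, min of epochs:
         epochs
dataset        
cifar        78
imdb          6
squad        35
add column epochs_x2 = t['epochs'] * 2:
         epochs  epochs_x2
dataset                   
cifar        78        156
imdb          6         12
squad        35         70
take 2 rows with largest epochs_x2:
         epochs  epochs_x2
dataset                   
cifar        78        156
squad        35         70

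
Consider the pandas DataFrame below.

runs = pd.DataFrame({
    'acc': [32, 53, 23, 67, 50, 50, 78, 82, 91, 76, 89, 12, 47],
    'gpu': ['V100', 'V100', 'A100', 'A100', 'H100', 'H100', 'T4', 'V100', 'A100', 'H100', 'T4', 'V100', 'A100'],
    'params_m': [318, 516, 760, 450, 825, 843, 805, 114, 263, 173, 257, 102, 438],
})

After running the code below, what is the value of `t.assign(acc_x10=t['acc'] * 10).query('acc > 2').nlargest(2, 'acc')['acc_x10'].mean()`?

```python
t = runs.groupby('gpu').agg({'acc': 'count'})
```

40.0

group by gpu, count of acc:
      acc
gpu      
A100    4
H100    3
T4      2
V100    4
add column acc_x10 = t['acc'] * 10:
      acc  acc_x10
gpu               
A100    4       40
H100    3       30
T4      2       20
V100    4       40
filter rows where acc > 2:
      acc  acc_x10
gpu               
A100    4       40
H100    3       30
V100    4       40
take 2 rows with largest acc:
      acc  acc_x10
gpu               
A100    4       40
V100    4       40
So mean() = 40.0.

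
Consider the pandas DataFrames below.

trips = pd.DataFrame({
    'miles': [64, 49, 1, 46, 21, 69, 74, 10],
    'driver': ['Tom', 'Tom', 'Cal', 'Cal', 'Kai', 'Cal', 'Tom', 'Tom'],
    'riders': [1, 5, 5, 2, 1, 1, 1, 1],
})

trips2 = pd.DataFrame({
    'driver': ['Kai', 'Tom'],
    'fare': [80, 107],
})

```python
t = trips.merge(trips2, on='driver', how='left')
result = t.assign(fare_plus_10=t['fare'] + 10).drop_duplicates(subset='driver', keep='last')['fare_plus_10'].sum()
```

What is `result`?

merge on 'driver' (how='left') → 8 rows:
   miles driver  riders   fare
0     64    Tom       1  107.0
1     49    Tom       5  107.0
2      1    Cal       5    NaN
3     46    Cal       2    NaN
4     21    Kai       1   80.0
5     69    Cal       1    NaN
6     74    Tom       1  107.0
7     10    Tom       1  107.0
add column fare_plus_10 = t['fare'] + 10:
   miles driver  riders   fare  fare_plus_10
0     64    Tom       1  107.0         117.0
1     49    Tom       5  107.0         117.0
2      1    Cal       5    NaN           NaN
3     46    Cal       2    NaN           NaN
4     21    Kai       1   80.0          90.0
5     69    Cal       1    NaN           NaN
6     74    Tom       1  107.0         117.0
7     10    Tom       1  107.0         117.0
drop duplicate driver (keep=last):
   miles driver  riders   fare  fare_plus_10
4     21    Kai       1   80.0          90.0
5     69    Cal       1    NaN           NaN
7     10    Tom       1  107.0         117.0

207.0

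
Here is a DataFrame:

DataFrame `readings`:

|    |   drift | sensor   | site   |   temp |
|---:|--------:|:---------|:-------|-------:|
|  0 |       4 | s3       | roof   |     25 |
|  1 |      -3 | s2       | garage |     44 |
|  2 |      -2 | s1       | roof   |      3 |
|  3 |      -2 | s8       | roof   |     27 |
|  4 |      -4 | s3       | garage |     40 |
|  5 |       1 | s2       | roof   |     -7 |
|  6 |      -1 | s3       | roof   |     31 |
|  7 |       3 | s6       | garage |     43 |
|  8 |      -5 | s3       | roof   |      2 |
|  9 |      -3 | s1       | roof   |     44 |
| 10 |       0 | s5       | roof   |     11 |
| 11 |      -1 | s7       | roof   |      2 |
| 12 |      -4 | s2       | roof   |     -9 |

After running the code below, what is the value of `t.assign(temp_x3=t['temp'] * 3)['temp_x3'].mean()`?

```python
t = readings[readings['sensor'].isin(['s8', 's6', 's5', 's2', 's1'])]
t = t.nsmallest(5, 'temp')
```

15.0

filter rows where sensor in ['s8', 's6', 's5', 's2', 's1']:
    drift sensor    site  temp
1      -3     s2  garage    44
2      -2     s1    roof     3
3      -2     s8    roof    27
5       1     s2    roof    -7
7       3     s6  garage    43
9      -3     s1    roof    44
10      0     s5    roof    11
12     -4     s2    roof    -9
take 5 rows with smallest temp:
    drift sensor  site  temp
12     -4     s2  roof    -9
5       1     s2  roof    -7
2      -2     s1  roof     3
10      0     s5  roof    11
3      -2     s8  roof    27
add column temp_x3 = t['temp'] * 3:
    drift sensor  site  temp  temp_x3
12     -4     s2  roof    -9      -27
5       1     s2  roof    -7      -21
2      -2     s1  roof     3        9
10      0     s5  roof    11       33
3      -2     s8  roof    27       81
Reading off the mean of column 'temp_x3', we get 15.0.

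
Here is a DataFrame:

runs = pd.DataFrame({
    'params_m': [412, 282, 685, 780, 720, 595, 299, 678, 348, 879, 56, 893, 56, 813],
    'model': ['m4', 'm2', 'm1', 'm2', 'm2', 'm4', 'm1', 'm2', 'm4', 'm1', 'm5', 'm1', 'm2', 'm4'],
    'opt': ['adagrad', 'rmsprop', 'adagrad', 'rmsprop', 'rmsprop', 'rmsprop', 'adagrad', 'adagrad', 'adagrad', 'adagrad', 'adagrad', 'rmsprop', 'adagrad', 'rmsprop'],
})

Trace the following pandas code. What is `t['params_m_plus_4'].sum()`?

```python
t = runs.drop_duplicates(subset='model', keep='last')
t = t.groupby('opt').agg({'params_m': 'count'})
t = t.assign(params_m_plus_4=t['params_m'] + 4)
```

drop duplicate model (keep=last):
    params_m model      opt
10        56    m5  adagrad
11       893    m1  rmsprop
12        56    m2  adagrad
13       813    m4  rmsprop
group by opt, count of params_m:
         params_m
opt              
adagrad         2
rmsprop         2
add column params_m_plus_4 = t['params_m'] + 4:
         params_m  params_m_plus_4
opt                               
adagrad         2                6
rmsprop         2                6
The sum of column 'params_m_plus_4' is 12.

12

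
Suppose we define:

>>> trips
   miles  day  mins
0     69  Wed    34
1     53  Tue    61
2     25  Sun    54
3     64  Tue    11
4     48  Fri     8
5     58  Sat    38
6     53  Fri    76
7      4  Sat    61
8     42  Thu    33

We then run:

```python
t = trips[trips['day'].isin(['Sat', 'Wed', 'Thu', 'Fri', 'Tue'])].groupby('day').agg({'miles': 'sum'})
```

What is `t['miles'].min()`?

filter rows where day in ['Sat', 'Wed', 'Thu', 'Fri', 'Tue']:
   miles  day  mins
0     69  Wed    34
1     53  Tue    61
3     64  Tue    11
4     48  Fri     8
5     58  Sat    38
6     53  Fri    76
7      4  Sat    61
8     42  Thu    33
group by day, sum of miles:
     miles
day       
Fri    101
Sat     62
Thu     42
Tue    117
Wed     69
Reading off the min of column 'miles', we get 42.

42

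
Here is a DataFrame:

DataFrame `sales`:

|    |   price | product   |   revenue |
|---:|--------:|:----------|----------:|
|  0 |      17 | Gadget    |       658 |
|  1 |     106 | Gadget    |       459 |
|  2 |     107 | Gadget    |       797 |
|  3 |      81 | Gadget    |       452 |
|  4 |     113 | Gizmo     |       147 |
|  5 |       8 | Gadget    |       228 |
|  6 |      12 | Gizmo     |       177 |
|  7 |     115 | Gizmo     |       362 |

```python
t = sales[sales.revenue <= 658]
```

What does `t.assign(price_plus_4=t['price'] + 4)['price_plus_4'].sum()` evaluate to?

filter rows where revenue <= 658:
   price product  revenue
0     17  Gadget      658
1    106  Gadget      459
3     81  Gadget      452
4    113   Gizmo      147
5      8  Gadget      228
6     12   Gizmo      177
7    115   Gizmo      362
add column price_plus_4 = t['price'] + 4:
   price product  revenue  price_plus_4
0     17  Gadget      658            21
1    106  Gadget      459           110
3     81  Gadget      452            85
4    113   Gizmo      147           117
5      8  Gadget      228            12
6     12   Gizmo      177            16
7    115   Gizmo      362           119
sum of column 'price_plus_4' → 480

480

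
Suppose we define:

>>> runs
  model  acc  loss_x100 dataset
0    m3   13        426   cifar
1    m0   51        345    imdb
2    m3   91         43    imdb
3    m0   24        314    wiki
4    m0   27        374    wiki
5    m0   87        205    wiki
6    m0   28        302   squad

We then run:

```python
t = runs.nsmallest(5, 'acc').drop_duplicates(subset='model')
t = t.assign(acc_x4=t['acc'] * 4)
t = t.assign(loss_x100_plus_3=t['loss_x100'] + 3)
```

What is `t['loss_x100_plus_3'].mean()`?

take 5 rows with smallest acc:
  model  acc  loss_x100 dataset
0    m3   13        426   cifar
3    m0   24        314    wiki
4    m0   27        374    wiki
6    m0   28        302   squad
1    m0   51        345    imdb
drop duplicate model (keep=first):
  model  acc  loss_x100 dataset
0    m3   13        426   cifar
3    m0   24        314    wiki
add column acc_x4 = t['acc'] * 4:
  model  acc  loss_x100 dataset  acc_x4
0    m3   13        426   cifar      52
3    m0   24        314    wiki      96
add column loss_x100_plus_3 = t['loss_x100'] + 3:
  model  acc  loss_x100 dataset  acc_x4  loss_x100_plus_3
0    m3   13        426   cifar      52               429
3    m0   24        314    wiki      96               317
Taking the mean of column 'loss_x100_plus_3' gives 373.0.

373.0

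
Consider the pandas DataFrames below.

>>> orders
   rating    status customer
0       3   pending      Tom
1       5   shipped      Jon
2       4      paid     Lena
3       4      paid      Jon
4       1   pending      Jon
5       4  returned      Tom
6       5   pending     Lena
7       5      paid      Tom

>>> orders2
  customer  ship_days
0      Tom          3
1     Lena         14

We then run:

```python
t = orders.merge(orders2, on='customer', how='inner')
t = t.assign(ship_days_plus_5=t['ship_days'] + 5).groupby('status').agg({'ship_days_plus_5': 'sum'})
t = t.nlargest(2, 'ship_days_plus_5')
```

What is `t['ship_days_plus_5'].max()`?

merge on 'customer' (how='inner') → 5 rows:
   rating    status customer  ship_days
0       3   pending      Tom          3
1       4      paid     Lena         14
2       4  returned      Tom          3
3       5   pending     Lena         14
4       5      paid      Tom          3
add column ship_days_plus_5 = t['ship_days'] + 5:
   rating    status customer  ship_days  ship_days_plus_5
0       3   pending      Tom          3                 8
1       4      paid     Lena         14                19
2       4  returned      Tom          3                 8
3       5   pending     Lena         14                19
4       5      paid      Tom          3                 8
group by status, sum of ship_days_plus_5:
          ship_days_plus_5
status                    
paid                    27
pending                 27
returned                 8
take 2 rows with largest ship_days_plus_5:
         ship_days_plus_5
status                   
paid                   27
pending                27
Taking the max of column 'ship_days_plus_5' gives 27.

27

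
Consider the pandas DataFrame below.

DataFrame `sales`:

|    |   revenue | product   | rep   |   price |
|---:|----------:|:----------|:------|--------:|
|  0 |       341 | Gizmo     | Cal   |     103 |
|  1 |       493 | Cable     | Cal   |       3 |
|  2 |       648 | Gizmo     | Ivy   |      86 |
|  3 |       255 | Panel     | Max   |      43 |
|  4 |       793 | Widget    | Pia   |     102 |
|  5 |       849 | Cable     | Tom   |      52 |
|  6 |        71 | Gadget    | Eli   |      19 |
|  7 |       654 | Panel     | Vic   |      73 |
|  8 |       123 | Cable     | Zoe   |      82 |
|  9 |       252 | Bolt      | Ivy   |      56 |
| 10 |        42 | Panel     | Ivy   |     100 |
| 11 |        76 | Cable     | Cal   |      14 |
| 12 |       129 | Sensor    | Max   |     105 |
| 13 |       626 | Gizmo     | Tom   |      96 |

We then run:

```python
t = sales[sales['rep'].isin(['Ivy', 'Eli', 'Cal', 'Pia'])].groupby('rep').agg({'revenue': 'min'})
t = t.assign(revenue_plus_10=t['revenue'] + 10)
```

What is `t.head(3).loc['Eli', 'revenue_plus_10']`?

filter rows where rep in ['Ivy', 'Eli', 'Cal', 'Pia']:
    revenue product  rep  price
0       341   Gizmo  Cal    103
1       493   Cable  Cal      3
2       648   Gizmo  Ivy     86
4       793  Widget  Pia    102
6        71  Gadget  Eli     19
9       252    Bolt  Ivy     56
10       42   Panel  Ivy    100
11       76   Cable  Cal     14
group by rep, min of revenue:
     revenue
rep         
Cal       76
Eli       71
Ivy       42
Pia      793
add column revenue_plus_10 = t['revenue'] + 10:
     revenue  revenue_plus_10
rep                          
Cal       76               86
Eli       71               81
Ivy       42               52
Pia      793              803
take first 3 rows:
     revenue  revenue_plus_10
rep                          
Cal       76               86
Eli       71               81
Ivy       42               52

81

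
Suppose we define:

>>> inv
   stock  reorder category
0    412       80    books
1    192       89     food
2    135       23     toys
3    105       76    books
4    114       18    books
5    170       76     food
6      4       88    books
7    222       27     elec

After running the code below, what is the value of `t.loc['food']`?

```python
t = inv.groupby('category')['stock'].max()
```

192

group by category, max of stock:
category
books    412
elec     222
food     192
toys     135
Name: stock, dtype: int64
Hence 192.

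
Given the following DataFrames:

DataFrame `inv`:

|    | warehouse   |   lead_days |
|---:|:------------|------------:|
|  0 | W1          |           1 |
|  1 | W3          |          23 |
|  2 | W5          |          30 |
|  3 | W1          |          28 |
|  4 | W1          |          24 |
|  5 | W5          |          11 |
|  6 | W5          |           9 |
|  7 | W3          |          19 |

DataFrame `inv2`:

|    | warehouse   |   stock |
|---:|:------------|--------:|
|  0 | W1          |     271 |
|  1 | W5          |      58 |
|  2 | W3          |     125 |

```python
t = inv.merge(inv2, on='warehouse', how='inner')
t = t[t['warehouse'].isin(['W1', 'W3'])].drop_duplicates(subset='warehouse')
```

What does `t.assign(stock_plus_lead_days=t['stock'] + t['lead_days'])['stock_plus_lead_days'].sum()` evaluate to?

merge on 'warehouse' (how='inner') → 8 rows:
  warehouse  lead_days  stock
0        W1          1    271
1        W3         23    125
2        W5         30     58
3        W1         28    271
4        W1         24    271
5        W5         11     58
6        W5          9     58
7        W3         19    125
filter rows where warehouse in ['W1', 'W3']:
  warehouse  lead_days  stock
0        W1          1    271
1        W3         23    125
3        W1         28    271
4        W1         24    271
7        W3         19    125
drop duplicate warehouse (keep=first):
  warehouse  lead_days  stock
0        W1          1    271
1        W3         23    125
add column stock_plus_lead_days = t['stock'] + t['lead_days']:
  warehouse  lead_days  stock  stock_plus_lead_days
0        W1          1    271                   272
1        W3         23    125                   148
So sum() = 420.

420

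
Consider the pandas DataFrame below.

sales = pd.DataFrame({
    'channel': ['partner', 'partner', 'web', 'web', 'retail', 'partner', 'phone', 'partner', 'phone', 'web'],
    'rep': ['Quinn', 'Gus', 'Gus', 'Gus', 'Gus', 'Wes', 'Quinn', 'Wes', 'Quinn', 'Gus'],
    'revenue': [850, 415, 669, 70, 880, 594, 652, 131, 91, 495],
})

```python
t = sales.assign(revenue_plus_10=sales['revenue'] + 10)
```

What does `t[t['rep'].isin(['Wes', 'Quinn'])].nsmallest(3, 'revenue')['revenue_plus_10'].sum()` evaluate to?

846

add column revenue_plus_10 = sales['revenue'] + 10:
   channel    rep  revenue  revenue_plus_10
0  partner  Quinn      850              860
1  partner    Gus      415              425
2      web    Gus      669              679
3      web    Gus       70               80
4   retail    Gus      880              890
5  partner    Wes      594              604
6    phone  Quinn      652              662
7  partner    Wes      131              141
8    phone  Quinn       91              101
9      web    Gus      495              505
filter rows where rep in ['Wes', 'Quinn']:
   channel    rep  revenue  revenue_plus_10
0  partner  Quinn      850              860
5  partner    Wes      594              604
6    phone  Quinn      652              662
7  partner    Wes      131              141
8    phone  Quinn       91              101
take 3 rows with smallest revenue:
   channel    rep  revenue  revenue_plus_10
8    phone  Quinn       91              101
7  partner    Wes      131              141
5  partner    Wes      594              604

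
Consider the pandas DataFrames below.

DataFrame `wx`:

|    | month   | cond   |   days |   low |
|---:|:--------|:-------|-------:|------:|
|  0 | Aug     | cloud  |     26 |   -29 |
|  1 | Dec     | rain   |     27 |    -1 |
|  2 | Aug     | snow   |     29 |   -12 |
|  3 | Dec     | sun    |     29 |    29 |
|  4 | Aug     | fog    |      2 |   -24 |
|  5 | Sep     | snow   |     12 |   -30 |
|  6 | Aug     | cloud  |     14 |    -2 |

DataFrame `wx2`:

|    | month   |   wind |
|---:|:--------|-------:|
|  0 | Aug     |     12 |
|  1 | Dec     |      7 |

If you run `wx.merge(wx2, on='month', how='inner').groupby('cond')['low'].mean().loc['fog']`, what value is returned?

-24.0

merge on 'month' (how='inner') → 6 rows:
  month   cond  days  low  wind
0   Aug  cloud    26  -29    12
1   Dec   rain    27   -1     7
2   Aug   snow    29  -12    12
3   Dec    sun    29   29     7
4   Aug    fog     2  -24    12
5   Aug  cloud    14   -2    12
group by cond, mean of low:
cond
cloud   -15.5
fog     -24.0
rain     -1.0
snow    -12.0
sun      29.0
Name: low, dtype: float64
value at index 'fog' → -24.0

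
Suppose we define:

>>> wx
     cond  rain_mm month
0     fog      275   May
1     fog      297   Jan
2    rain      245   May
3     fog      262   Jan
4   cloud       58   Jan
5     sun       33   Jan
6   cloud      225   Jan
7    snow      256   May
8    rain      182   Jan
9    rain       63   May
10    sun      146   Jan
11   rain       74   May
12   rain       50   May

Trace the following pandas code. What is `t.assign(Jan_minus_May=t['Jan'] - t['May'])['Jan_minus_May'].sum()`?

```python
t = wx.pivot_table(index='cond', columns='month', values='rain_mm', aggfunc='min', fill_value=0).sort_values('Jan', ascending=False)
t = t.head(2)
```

pivot: rows=cond, cols=month, min(rain_mm):
month  Jan  May
cond           
cloud   58    0
fog    262  275
rain   182   50
snow     0  256
sun     33    0
sort by Jan descending:
month  Jan  May
cond           
fog    262  275
rain   182   50
cloud   58    0
sun     33    0
snow     0  256
take first 2 rows:
month  Jan  May
cond           
fog    262  275
rain   182   50
add column Jan_minus_May = t['Jan'] - t['May']:
month  Jan  May  Jan_minus_May
cond                          
fog    262  275            -13
rain   182   50            132
Hence 119.

119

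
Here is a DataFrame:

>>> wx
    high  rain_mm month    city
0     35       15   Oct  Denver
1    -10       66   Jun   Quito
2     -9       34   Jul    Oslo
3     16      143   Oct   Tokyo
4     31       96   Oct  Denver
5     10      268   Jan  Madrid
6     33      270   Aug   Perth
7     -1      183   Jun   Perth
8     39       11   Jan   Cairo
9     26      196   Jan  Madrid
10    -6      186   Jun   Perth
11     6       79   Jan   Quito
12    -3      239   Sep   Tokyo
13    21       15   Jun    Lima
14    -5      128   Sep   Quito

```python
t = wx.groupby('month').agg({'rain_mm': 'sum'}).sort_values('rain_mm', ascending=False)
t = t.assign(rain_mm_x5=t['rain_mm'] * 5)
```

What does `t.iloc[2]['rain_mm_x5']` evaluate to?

group by month, sum of rain_mm:
       rain_mm
month         
Aug        270
Jan        554
Jul         34
Jun        450
Oct        254
Sep        367
sort by rain_mm descending:
       rain_mm
month         
Jan        554
Jun        450
Sep        367
Aug        270
Oct        254
Jul         34
add column rain_mm_x5 = t['rain_mm'] * 5:
       rain_mm  rain_mm_x5
month                     
Jan        554        2770
Jun        450        2250
Sep        367        1835
Aug        270        1350
Oct        254        1270
Jul         34         170
Hence 1835.

1835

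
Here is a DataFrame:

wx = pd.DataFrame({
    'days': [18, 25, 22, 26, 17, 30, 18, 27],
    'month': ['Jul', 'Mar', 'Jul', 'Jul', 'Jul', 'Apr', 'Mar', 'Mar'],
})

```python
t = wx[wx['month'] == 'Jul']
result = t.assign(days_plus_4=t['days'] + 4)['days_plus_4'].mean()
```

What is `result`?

filter rows where month == 'Jul':
   days month
0    18   Jul
2    22   Jul
3    26   Jul
4    17   Jul
add column days_plus_4 = t['days'] + 4:
   days month  days_plus_4
0    18   Jul           22
2    22   Jul           26
3    26   Jul           30
4    17   Jul           21
Taking the mean of column 'days_plus_4' gives 24.75.

24.75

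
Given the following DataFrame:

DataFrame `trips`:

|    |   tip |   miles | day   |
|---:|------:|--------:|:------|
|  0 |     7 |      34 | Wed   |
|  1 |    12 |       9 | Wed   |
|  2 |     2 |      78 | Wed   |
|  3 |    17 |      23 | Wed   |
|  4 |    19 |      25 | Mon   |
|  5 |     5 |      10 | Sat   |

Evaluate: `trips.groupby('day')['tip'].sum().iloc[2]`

group by day, sum of tip:
day
Mon    19
Sat     5
Wed    38
Name: tip, dtype: int64
The value at position 2 is 38.

38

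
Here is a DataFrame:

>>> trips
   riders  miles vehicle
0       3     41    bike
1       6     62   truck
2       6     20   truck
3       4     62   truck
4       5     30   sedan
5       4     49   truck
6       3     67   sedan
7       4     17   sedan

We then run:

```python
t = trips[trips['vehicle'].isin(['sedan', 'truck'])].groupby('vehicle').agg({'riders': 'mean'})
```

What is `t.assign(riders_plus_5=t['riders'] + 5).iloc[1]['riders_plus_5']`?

filter rows where vehicle in ['sedan', 'truck']:
   riders  miles vehicle
1       6     62   truck
2       6     20   truck
3       4     62   truck
4       5     30   sedan
5       4     49   truck
6       3     67   sedan
7       4     17   sedan
group by vehicle, mean of riders:
         riders
vehicle        
sedan       4.0
truck       5.0
add column riders_plus_5 = t['riders'] + 5:
         riders  riders_plus_5
vehicle                       
sedan       4.0            9.0
truck       5.0           10.0
value at position 1, column 'riders_plus_5' → 10.0

10.0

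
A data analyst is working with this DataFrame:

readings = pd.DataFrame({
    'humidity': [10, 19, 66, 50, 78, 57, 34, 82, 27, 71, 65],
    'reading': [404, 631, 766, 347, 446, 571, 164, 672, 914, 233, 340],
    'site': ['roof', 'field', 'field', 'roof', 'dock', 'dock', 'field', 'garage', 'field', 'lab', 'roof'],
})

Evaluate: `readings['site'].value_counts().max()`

value_counts of site:
site
field     4
roof      3
dock      2
garage    1
lab       1
Name: count, dtype: int64
Reading off the max of the resulting series, we get 4.

4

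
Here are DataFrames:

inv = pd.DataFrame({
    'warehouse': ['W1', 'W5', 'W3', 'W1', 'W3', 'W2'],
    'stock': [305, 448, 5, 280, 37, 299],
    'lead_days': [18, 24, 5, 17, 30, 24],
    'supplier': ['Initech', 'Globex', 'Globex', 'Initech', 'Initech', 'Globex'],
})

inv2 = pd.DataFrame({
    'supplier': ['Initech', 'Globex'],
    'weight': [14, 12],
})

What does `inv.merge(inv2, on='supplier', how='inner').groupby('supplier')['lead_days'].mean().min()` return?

merge on 'supplier' (how='inner') → 6 rows:
  warehouse  stock  lead_days supplier  weight
0        W1    305         18  Initech      14
1        W5    448         24   Globex      12
2        W3      5          5   Globex      12
3        W1    280         17  Initech      14
4        W3     37         30  Initech      14
5        W2    299         24   Globex      12
group by supplier, mean of lead_days:
supplier
Globex     17.666667
Initech    21.666667
Name: lead_days, dtype: float64
The min of the resulting series is 17.6666666667.

17.6666666667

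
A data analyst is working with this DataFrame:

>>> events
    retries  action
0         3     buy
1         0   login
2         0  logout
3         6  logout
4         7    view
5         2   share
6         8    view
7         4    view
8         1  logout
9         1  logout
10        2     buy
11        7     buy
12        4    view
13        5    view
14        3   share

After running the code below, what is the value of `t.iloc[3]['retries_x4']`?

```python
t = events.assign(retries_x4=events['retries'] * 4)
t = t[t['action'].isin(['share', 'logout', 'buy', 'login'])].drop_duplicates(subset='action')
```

8

add column retries_x4 = events['retries'] * 4:
    retries  action  retries_x4
0         3     buy          12
1         0   login           0
2         0  logout           0
3         6  logout          24
4         7    view          28
5         2   share           8
6         8    view          32
7         4    view          16
8         1  logout           4
9         1  logout           4
10        2     buy           8
11        7     buy          28
12        4    view          16
13        5    view          20
14        3   share          12
filter rows where action in ['share', 'logout', 'buy', 'login']:
    retries  action  retries_x4
0         3     buy          12
1         0   login           0
2         0  logout           0
3         6  logout          24
5         2   share           8
8         1  logout           4
9         1  logout           4
10        2     buy           8
11        7     buy          28
14        3   share          12
drop duplicate action (keep=first):
   retries  action  retries_x4
0        3     buy          12
1        0   login           0
2        0  logout           0
5        2   share           8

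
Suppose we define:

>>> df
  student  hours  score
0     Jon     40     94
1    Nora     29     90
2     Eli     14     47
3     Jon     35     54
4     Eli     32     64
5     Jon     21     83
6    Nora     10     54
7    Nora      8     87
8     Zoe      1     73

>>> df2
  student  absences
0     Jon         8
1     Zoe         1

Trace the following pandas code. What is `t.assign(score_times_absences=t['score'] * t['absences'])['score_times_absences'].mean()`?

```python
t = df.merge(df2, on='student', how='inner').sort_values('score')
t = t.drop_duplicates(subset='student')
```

252.5

merge on 'student' (how='inner') → 4 rows:
  student  hours  score  absences
0     Jon     40     94         8
1     Jon     35     54         8
2     Jon     21     83         8
3     Zoe      1     73         1
sort by score:
  student  hours  score  absences
1     Jon     35     54         8
3     Zoe      1     73         1
2     Jon     21     83         8
0     Jon     40     94         8
drop duplicate student (keep=first):
  student  hours  score  absences
1     Jon     35     54         8
3     Zoe      1     73         1
add column score_times_absences = t['score'] * t['absences']:
  student  hours  score  absences  score_times_absences
1     Jon     35     54         8                   432
3     Zoe      1     73         1                    73
mean of column 'score_times_absences' → 252.5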